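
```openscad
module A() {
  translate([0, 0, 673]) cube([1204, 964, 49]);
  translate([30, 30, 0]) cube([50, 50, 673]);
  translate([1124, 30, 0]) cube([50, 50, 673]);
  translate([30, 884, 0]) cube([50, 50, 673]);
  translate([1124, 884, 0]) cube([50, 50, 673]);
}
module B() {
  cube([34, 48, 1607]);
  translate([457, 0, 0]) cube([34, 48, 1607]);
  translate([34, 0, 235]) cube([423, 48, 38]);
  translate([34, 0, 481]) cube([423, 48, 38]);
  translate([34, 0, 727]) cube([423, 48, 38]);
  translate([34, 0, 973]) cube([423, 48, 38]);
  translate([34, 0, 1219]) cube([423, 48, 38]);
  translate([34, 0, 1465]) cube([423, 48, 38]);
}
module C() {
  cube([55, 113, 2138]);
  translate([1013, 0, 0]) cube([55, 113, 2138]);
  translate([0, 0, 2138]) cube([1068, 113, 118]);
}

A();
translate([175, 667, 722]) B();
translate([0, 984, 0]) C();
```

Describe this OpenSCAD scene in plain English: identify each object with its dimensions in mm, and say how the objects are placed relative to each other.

A is a rectangular dining table. The top is 1204×964×49 mm with its upper surface at z = 722 mm. It stands on four 50×50 mm square legs, each inset 30 mm from the nearest pair of top edges, running from the floor to the underside of the top.

B is a wooden ladder with two side rails of 34×48 mm section and 1607 mm height, set 491 mm apart overall. Between them run 6 rectangular rungs (48 mm deep, 38 mm thick), front faces flush with the rails' −y face. The bottom of the first rung is 235 mm above the floor and each subsequent rung is 246 mm higher than the one below.

C is a door frame. The clear opening is 958 mm wide and 2138 mm high. Two 55 mm wide jambs, 113 mm deep, stand either side of the opening from the floor to the top of the opening. A 118 mm thick head sits across the top of both jambs, spanning the full outside width of the frame.

The ladder is on top of the table. The door frame is on the floor beside the table on its +y side.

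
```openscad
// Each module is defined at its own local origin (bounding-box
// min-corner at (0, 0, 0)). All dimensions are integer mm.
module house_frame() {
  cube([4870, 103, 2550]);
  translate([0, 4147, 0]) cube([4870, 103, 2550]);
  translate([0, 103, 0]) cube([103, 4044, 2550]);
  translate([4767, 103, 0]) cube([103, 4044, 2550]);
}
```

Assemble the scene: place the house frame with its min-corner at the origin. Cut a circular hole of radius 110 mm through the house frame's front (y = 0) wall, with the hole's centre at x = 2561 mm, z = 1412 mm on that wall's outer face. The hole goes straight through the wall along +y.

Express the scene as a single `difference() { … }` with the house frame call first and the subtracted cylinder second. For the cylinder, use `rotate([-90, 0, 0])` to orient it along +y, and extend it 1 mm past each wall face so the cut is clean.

difference() {
  house_frame();
  translate([2561, -1, 1412]) rotate([-90, 0, 0]) cylinder(h = 105, r = 110);
}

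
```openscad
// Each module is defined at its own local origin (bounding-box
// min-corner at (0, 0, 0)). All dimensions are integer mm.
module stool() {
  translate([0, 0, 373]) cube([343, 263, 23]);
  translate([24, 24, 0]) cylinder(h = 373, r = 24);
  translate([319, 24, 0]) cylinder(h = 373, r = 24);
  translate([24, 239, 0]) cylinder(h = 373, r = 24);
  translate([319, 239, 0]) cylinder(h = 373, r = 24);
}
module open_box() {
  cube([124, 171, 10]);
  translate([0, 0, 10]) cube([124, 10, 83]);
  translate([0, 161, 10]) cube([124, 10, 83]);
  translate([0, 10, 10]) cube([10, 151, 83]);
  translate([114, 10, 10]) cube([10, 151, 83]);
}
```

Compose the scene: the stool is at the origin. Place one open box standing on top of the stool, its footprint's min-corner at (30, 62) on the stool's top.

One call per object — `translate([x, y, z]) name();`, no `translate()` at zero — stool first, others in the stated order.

stool();
translate([30, 62, 396]) open_box();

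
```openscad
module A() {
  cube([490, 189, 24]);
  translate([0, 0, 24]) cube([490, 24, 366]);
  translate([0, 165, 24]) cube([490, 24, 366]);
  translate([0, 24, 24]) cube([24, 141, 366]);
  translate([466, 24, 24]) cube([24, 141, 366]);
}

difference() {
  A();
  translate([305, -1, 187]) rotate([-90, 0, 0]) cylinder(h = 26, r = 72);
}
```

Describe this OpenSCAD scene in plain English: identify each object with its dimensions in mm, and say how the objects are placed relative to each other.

A is an open-topped rectangular box: outside dimensions 490×189×390 mm, with a uniform wall and base thickness of 24 mm. The base is a full 490×189 slab on the floor; four walls sit on top of the base. The front and back walls (the −y and +y sides) span the full width; the two side walls fit between them.

The open box has a circular hole of radius 72 mm through its front wall, centred at (x = 305, z = 187).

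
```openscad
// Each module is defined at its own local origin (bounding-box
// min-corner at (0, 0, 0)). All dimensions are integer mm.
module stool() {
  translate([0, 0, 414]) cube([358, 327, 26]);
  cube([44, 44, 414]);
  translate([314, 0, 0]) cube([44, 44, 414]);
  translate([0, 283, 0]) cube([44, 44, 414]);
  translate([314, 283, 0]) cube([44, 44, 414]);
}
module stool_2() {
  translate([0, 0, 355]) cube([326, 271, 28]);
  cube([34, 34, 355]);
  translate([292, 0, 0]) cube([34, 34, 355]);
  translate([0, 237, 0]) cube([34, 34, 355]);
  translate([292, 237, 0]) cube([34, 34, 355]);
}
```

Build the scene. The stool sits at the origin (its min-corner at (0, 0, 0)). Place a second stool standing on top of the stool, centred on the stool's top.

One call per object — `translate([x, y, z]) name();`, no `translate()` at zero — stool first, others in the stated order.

stool();
translate([16, 28, 440]) stool_2();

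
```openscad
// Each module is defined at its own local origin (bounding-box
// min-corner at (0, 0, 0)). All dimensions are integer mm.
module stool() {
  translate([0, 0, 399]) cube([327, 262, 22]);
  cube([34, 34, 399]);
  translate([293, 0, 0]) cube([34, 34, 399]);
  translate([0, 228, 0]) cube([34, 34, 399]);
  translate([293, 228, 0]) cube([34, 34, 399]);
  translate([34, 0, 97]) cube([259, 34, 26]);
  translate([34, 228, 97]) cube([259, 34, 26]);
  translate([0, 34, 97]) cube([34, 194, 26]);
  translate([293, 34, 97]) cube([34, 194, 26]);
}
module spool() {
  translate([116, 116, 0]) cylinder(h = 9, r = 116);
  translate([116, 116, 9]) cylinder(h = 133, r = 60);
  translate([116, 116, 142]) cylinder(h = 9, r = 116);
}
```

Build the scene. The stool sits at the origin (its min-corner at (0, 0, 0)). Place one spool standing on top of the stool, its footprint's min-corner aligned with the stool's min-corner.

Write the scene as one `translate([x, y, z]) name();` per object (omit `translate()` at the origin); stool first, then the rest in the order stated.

stool();
translate([0, 0, 421]) spool();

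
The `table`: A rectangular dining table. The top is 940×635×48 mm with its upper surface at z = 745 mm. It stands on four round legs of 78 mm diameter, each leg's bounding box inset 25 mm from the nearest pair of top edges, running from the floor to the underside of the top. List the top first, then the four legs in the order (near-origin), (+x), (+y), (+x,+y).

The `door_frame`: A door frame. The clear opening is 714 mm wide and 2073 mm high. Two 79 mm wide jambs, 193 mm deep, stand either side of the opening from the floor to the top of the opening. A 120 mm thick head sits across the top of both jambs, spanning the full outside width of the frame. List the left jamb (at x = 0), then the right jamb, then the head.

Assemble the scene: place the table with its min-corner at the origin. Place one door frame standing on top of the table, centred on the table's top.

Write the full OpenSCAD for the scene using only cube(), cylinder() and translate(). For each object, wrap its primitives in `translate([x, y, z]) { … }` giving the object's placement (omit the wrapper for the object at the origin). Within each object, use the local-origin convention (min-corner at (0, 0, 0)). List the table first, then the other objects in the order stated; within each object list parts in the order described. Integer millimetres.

translate([0, 0, 697]) cube([940, 635, 48]);
translate([64, 64, 0]) cylinder(h = 697, r = 39);
translate([876, 64, 0]) cylinder(h = 697, r = 39);
translate([64, 571, 0]) cylinder(h = 697, r = 39);
translate([876, 571, 0]) cylinder(h = 697, r = 39);
translate([34, 221, 745]) {
  cube([79, 193, 2073]);
  translate([793, 0, 0]) cube([79, 193, 2073]);
  translate([0, 0, 2073]) cube([872, 193, 120]);
}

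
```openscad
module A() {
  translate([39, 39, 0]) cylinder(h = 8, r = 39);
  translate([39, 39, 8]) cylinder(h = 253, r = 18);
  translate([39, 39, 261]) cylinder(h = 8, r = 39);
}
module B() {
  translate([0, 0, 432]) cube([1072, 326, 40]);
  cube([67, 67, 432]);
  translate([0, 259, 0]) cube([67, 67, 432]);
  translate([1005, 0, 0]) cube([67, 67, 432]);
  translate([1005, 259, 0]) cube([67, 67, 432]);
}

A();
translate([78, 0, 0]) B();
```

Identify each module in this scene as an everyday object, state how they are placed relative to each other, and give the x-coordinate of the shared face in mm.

A is a spool. B is a bench. The bench is against the spool's +x side, with their −y faces flush. The x-coordinate of the shared face is 78 mm.

The spool's +x face and the bench's −x face are both at x = 78 mm.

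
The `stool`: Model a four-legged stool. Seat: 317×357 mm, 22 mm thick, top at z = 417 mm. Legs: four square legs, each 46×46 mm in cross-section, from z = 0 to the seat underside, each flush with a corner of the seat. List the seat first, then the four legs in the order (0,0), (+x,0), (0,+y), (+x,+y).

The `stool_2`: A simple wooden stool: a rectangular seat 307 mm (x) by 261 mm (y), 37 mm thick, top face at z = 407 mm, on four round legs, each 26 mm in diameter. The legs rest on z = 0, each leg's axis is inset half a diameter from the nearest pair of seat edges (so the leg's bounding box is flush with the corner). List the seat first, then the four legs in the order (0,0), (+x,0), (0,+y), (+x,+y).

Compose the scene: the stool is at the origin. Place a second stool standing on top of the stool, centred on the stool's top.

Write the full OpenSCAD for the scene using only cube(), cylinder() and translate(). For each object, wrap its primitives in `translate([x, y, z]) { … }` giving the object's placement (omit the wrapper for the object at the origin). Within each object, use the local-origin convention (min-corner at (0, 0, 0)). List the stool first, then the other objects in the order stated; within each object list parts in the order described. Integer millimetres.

translate([0, 0, 395]) cube([317, 357, 22]);
cube([46, 46, 395]);
translate([271, 0, 0]) cube([46, 46, 395]);
translate([0, 311, 0]) cube([46, 46, 395]);
translate([271, 311, 0]) cube([46, 46, 395]);
translate([5, 48, 417]) {
  translate([0, 0, 370]) cube([307, 261, 37]);
  translate([13, 13, 0]) cylinder(h = 370, r = 13);
  translate([294, 13, 0]) cylinder(h = 370, r = 13);
  translate([13, 248, 0]) cylinder(h = 370, r = 13);
  translate([294, 248, 0]) cylinder(h = 370, r = 13);
}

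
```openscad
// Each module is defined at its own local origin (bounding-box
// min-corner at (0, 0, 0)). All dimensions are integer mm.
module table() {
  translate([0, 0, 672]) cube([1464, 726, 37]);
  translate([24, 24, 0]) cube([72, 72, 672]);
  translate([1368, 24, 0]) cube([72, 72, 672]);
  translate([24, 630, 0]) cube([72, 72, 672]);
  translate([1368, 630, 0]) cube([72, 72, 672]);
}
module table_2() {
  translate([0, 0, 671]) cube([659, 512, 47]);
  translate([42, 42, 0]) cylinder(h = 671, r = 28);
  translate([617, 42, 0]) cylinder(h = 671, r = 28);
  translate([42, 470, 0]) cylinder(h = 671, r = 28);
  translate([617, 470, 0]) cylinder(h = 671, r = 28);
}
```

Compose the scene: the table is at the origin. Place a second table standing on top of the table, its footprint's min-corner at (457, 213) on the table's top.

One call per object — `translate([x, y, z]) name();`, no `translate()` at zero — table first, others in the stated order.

table();
translate([457, 213, 709]) table_2();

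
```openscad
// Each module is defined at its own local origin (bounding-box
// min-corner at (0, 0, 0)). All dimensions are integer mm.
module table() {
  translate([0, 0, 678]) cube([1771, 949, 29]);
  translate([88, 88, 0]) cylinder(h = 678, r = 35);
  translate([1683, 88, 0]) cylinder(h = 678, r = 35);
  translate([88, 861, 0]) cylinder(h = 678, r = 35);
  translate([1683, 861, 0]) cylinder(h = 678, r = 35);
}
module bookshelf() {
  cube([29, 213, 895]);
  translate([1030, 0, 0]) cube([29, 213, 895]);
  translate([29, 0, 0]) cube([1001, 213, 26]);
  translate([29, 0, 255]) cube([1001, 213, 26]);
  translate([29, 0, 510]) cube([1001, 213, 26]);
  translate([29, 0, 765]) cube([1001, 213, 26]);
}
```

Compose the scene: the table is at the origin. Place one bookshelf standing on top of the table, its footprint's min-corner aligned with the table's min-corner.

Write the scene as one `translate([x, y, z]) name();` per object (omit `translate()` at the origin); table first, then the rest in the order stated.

table();
translate([0, 0, 707]) bookshelf();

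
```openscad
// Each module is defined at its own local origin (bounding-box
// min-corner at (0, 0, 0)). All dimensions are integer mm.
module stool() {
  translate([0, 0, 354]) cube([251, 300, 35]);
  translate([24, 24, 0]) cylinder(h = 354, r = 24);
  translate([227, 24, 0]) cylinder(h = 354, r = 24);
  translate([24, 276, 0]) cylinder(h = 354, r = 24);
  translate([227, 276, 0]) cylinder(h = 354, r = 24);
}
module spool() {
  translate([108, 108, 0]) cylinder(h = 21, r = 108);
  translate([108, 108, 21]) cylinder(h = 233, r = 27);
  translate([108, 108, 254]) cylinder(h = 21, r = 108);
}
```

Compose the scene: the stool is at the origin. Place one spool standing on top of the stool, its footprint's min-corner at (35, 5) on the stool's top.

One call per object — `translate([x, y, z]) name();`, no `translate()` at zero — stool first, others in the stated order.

stool();
translate([35, 5, 389]) spool();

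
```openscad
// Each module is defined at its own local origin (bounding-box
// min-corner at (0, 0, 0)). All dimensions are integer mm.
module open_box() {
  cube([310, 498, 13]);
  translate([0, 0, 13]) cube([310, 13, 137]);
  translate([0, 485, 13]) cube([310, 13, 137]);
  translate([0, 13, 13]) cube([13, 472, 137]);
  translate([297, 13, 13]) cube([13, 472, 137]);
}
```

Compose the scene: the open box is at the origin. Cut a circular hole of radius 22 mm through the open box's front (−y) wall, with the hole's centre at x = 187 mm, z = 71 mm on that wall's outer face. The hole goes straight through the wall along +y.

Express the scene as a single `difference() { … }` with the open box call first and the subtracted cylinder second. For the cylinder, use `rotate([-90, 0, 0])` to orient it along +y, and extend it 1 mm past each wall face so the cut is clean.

difference() {
  open_box();
  translate([187, -1, 71]) rotate([-90, 0, 0]) cylinder(h = 15, r = 22);
}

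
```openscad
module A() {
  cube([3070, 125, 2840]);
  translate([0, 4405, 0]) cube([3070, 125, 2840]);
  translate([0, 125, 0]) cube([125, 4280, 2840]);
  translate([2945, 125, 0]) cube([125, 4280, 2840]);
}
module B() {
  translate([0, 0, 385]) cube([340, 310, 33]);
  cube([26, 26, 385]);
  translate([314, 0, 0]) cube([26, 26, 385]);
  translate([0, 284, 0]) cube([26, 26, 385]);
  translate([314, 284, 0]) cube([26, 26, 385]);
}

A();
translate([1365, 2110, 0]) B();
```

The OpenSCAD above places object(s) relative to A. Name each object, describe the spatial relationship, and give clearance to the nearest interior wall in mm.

A is a house frame. B is a stool. The stool sits inside the house frame, centred. The clearance to the nearest interior wall is 1240 mm.

Clearances: x = 1240, y = 1985; minimum 1240 mm.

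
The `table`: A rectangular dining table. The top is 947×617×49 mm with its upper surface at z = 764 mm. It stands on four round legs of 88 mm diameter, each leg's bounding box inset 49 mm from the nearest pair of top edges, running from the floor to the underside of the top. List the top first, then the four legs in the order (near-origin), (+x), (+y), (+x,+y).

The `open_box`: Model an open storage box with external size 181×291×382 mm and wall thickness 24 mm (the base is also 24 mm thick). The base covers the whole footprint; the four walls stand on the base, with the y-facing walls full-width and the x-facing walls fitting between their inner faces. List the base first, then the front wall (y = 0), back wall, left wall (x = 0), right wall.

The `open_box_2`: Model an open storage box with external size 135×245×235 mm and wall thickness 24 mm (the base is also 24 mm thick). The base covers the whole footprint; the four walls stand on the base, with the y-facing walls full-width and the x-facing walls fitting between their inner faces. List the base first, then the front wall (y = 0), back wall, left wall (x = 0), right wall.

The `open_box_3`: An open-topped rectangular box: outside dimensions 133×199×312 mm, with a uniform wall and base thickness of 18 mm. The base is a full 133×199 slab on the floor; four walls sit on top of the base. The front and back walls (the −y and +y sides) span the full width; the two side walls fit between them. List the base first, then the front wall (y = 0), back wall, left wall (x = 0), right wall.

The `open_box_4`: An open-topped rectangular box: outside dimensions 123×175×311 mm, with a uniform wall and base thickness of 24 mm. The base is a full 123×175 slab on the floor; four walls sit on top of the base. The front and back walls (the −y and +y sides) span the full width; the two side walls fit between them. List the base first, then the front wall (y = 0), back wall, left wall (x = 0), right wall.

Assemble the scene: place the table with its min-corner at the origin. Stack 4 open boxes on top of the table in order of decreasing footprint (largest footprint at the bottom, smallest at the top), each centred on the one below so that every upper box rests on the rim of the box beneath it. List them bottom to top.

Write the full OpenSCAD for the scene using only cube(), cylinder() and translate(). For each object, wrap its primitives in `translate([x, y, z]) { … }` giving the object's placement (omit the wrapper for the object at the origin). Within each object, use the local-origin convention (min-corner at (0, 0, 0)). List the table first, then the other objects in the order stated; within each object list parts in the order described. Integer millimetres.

translate([0, 0, 715]) cube([947, 617, 49]);
translate([93, 93, 0]) cylinder(h = 715, r = 44);
translate([854, 93, 0]) cylinder(h = 715, r = 44);
translate([93, 524, 0]) cylinder(h = 715, r = 44);
translate([854, 524, 0]) cylinder(h = 715, r = 44);
translate([383, 163, 764]) {
  cube([181, 291, 24]);
  translate([0, 0, 24]) cube([181, 24, 358]);
  translate([0, 267, 24]) cube([181, 24, 358]);
  translate([0, 24, 24]) cube([24, 243, 358]);
  translate([157, 24, 24]) cube([24, 243, 358]);
}
translate([406, 186, 1146]) {
  cube([135, 245, 24]);
  translate([0, 0, 24]) cube([135, 24, 211]);
  translate([0, 221, 24]) cube([135, 24, 211]);
  translate([0, 24, 24]) cube([24, 197, 211]);
  translate([111, 24, 24]) cube([24, 197, 211]);
}
translate([407, 209, 1381]) {
  cube([133, 199, 18]);
  translate([0, 0, 18]) cube([133, 18, 294]);
  translate([0, 181, 18]) cube([133, 18, 294]);
  translate([0, 18, 18]) cube([18, 163, 294]);
  translate([115, 18, 18]) cube([18, 163, 294]);
}
translate([412, 221, 1693]) {
  cube([123, 175, 24]);
  translate([0, 0, 24]) cube([123, 24, 287]);
  translate([0, 151, 24]) cube([123, 24, 287]);
  translate([0, 24, 24]) cube([24, 127, 287]);
  translate([99, 24, 24]) cube([24, 127, 287]);
}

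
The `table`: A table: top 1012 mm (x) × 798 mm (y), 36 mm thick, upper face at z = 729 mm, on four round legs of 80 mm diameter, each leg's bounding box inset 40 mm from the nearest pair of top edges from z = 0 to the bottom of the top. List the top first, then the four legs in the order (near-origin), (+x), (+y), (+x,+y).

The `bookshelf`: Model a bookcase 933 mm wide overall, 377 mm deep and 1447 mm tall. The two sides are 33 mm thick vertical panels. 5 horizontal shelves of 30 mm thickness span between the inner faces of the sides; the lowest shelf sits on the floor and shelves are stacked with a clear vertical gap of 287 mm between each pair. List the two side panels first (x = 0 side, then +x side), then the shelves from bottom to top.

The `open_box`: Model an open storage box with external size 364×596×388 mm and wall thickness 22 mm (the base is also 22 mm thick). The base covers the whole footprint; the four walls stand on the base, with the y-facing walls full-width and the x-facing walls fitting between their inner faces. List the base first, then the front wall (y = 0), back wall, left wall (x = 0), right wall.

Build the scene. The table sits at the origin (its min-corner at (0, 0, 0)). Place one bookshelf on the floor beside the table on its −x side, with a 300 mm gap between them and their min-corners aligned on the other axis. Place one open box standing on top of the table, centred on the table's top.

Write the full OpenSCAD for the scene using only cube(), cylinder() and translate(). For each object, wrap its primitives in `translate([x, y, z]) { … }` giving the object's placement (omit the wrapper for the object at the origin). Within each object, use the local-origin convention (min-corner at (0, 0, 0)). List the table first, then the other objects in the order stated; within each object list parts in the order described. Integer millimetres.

translate([0, 0, 693]) cube([1012, 798, 36]);
translate([80, 80, 0]) cylinder(h = 693, r = 40);
translate([932, 80, 0]) cylinder(h = 693, r = 40);
translate([80, 718, 0]) cylinder(h = 693, r = 40);
translate([932, 718, 0]) cylinder(h = 693, r = 40);
translate([-1233, 0, 0]) {
  cube([33, 377, 1447]);
  translate([900, 0, 0]) cube([33, 377, 1447]);
  translate([33, 0, 0]) cube([867, 377, 30]);
  translate([33, 0, 317]) cube([867, 377, 30]);
  translate([33, 0, 634]) cube([867, 377, 30]);
  translate([33, 0, 951]) cube([867, 377, 30]);
  translate([33, 0, 1268]) cube([867, 377, 30]);
}
translate([324, 101, 729]) {
  cube([364, 596, 22]);
  translate([0, 0, 22]) cube([364, 22, 366]);
  translate([0, 574, 22]) cube([364, 22, 366]);
  translate([0, 22, 22]) cube([22, 552, 366]);
  translate([342, 22, 22]) cube([22, 552, 366]);
}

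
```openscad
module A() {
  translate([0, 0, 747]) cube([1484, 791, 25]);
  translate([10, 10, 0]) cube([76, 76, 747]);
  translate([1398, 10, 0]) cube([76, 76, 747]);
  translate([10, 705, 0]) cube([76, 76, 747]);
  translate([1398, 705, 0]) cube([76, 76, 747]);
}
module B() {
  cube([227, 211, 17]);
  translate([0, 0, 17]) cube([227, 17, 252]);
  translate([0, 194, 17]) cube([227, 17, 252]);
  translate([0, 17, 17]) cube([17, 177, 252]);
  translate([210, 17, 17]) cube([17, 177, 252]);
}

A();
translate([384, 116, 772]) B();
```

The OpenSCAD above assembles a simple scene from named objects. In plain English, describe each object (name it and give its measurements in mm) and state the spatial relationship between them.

A is a rectangular dining table. The top is 1484×791×25 mm with its upper surface at z = 772 mm. It stands on four 76×76 mm square legs, each inset 10 mm from the nearest pair of top edges, running from the floor to the underside of the top.

B is an open storage box with external size 227×211×269 mm and wall thickness 17 mm (the base is also 17 mm thick). The base covers the whole footprint; the four walls stand on the base, with the y-facing walls full-width and the x-facing walls fitting between their inner faces.

The open box is on top of the table.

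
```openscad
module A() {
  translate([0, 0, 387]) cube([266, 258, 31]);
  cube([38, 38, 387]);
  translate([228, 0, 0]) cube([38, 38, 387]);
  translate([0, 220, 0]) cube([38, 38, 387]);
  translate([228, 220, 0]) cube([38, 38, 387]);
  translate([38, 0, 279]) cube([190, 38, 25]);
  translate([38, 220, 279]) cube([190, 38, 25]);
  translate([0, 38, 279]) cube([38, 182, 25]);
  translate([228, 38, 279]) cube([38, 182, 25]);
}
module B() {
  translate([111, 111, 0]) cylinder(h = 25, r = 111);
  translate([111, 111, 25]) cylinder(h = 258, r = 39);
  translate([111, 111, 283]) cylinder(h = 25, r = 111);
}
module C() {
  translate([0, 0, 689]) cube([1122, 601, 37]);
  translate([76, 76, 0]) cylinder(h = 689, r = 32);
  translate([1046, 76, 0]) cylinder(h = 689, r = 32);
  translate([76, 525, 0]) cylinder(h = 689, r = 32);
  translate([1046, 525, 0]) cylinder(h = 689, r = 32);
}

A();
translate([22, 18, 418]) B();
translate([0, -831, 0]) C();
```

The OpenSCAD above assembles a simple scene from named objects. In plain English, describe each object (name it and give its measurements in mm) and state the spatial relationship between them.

A is a four-legged stool. The seat is 266×258 mm, 31 mm thick, top at z = 418 mm. It stands on four square legs, each 38×38 mm in cross-section, from z = 0 to the seat underside, each flush with a corner of the seat. Four stretchers, 38 mm wide and 25 mm tall, connect adjacent legs with their undersides at z = 279 mm, each running between the inner faces of the legs it joins and aligned with the legs' outer faces on the other axis.

B is a spool: two coaxial disc flanges of radius 111 mm and thickness 25 mm, joined by a core cylinder of radius 39 mm and height 258 mm. The lower flange rests on z = 0 and the three cylinders share a vertical axis.

C is a rectangular dining table. The top is 1122×601×37 mm with its upper surface at z = 726 mm. It stands on four round legs of 64 mm diameter, each leg's bounding box inset 44 mm from the nearest pair of top edges, running from the floor to the underside of the top.

The spool is on top of the stool, centred. The table is on the floor beside the stool on its −y side.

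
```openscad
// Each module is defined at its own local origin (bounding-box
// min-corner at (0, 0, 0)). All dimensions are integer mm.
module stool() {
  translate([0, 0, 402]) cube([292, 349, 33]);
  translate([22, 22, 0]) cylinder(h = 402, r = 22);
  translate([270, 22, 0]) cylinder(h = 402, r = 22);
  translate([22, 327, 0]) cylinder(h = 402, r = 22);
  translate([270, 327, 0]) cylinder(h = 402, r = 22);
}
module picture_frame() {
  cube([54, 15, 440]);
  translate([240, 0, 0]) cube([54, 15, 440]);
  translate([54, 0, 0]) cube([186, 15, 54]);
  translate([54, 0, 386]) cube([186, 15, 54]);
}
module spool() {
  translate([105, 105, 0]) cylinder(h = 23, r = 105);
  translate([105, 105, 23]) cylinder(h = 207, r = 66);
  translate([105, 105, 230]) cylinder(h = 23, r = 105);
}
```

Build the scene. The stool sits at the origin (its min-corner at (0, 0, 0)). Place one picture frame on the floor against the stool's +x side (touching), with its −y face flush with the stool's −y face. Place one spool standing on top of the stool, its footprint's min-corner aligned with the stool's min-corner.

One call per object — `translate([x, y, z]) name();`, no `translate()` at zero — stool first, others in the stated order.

stool();
translate([292, 0, 0]) picture_frame();
translate([0, 0, 435]) spool();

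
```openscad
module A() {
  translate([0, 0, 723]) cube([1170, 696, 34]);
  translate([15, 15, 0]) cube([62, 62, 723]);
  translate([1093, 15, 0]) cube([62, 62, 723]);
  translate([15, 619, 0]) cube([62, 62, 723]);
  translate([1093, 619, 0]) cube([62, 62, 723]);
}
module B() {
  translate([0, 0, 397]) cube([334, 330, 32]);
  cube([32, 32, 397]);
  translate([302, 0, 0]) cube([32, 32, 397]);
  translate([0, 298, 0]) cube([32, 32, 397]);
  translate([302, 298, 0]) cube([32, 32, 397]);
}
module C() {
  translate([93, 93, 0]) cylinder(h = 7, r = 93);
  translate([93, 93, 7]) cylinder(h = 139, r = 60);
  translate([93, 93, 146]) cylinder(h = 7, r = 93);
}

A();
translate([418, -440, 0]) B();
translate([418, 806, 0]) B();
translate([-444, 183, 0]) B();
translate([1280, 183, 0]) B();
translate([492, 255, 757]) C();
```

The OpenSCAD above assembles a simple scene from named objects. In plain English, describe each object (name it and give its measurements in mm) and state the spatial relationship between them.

A is a table with a 1170×696 mm rectangular top, 34 mm thick, top surface at z = 757 mm, supported by four 62×62 mm square legs, each inset 15 mm from the nearest pair of top edges, running from the floor.

B is a four-legged stool. The seat is a 334×330×32 mm slab whose top surface is at z = 429 mm; four square legs, each 32×32 mm in cross-section, run from the floor (z = 0) to the underside of the seat, each flush with a corner of the seat.

C is a spool: two coaxial disc flanges of radius 93 mm and thickness 7 mm, joined by a core cylinder of radius 60 mm and height 139 mm. The lower flange rests on z = 0 and the three cylinders share a vertical axis.

Four stools sit around the table at the −y, +y, −x, +x sides. The spool is on top of the table, centred.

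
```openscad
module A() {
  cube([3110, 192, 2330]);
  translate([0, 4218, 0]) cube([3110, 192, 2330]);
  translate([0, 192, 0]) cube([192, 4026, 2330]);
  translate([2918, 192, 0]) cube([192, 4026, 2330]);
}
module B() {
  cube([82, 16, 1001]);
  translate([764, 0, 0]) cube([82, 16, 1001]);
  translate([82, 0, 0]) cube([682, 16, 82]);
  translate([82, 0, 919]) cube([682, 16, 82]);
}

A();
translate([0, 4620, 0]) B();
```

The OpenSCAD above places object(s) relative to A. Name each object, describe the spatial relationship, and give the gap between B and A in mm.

A is a house frame. B is a picture frame. The picture frame is on the floor beside the house frame on its +y side. The gap between the picture frame and the house frame is 210 mm.

The picture frame's nearest face is 210 mm from the house frame's +y face.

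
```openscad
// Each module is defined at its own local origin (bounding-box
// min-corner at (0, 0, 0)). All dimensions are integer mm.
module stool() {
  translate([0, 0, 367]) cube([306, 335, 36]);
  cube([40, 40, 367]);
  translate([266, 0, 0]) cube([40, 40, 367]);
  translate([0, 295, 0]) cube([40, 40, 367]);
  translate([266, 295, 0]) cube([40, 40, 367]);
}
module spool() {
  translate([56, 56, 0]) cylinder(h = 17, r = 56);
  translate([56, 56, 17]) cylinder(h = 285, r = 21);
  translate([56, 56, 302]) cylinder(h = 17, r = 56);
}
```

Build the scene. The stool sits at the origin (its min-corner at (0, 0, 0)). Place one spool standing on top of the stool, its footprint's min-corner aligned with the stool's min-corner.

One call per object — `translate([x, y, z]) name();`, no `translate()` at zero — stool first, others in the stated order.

stool();
translate([0, 0, 403]) spool();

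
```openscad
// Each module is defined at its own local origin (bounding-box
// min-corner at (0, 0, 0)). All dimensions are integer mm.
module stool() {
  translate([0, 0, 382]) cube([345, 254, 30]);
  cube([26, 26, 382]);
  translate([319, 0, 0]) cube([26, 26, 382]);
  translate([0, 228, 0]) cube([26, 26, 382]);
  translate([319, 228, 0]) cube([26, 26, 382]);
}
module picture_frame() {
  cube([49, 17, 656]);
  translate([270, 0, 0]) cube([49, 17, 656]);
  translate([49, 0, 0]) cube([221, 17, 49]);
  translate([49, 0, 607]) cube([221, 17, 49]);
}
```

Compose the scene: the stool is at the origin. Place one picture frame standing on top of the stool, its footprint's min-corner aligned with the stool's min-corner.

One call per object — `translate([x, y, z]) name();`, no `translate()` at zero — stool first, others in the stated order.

stool();
translate([0, 0, 412]) picture_frame();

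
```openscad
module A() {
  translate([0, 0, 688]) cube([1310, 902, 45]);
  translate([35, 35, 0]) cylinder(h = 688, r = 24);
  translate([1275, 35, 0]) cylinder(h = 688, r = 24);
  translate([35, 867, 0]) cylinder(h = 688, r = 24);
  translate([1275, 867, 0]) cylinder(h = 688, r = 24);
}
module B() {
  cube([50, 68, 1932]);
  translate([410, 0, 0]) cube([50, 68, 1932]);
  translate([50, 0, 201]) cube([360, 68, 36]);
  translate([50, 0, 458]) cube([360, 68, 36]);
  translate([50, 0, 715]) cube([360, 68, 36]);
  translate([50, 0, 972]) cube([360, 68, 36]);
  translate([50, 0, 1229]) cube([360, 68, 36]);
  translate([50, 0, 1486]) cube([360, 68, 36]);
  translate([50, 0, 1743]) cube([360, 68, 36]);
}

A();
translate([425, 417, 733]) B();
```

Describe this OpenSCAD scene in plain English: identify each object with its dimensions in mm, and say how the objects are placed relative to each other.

A is a table: top 1310 mm (x) × 902 mm (y), 45 mm thick, upper face at z = 733 mm, on four round legs of 48 mm diameter, each leg's bounding box inset 11 mm from the nearest pair of top edges, running from z = 0 to the bottom of the top.

B is a straight ladder. Two 50×68 mm vertical rails, 1932 mm tall, stand 460 mm apart (outside-to-outside) with their front faces coplanar on the −y side. 7 rungs, each 68 mm deep and 36 mm tall, span between the inner faces of the rails, front faces flush with the rails. The lowest rung's underside is at z = 201 mm and rungs are spaced 257 mm apart (underside to underside).

The ladder is on top of the table, centred.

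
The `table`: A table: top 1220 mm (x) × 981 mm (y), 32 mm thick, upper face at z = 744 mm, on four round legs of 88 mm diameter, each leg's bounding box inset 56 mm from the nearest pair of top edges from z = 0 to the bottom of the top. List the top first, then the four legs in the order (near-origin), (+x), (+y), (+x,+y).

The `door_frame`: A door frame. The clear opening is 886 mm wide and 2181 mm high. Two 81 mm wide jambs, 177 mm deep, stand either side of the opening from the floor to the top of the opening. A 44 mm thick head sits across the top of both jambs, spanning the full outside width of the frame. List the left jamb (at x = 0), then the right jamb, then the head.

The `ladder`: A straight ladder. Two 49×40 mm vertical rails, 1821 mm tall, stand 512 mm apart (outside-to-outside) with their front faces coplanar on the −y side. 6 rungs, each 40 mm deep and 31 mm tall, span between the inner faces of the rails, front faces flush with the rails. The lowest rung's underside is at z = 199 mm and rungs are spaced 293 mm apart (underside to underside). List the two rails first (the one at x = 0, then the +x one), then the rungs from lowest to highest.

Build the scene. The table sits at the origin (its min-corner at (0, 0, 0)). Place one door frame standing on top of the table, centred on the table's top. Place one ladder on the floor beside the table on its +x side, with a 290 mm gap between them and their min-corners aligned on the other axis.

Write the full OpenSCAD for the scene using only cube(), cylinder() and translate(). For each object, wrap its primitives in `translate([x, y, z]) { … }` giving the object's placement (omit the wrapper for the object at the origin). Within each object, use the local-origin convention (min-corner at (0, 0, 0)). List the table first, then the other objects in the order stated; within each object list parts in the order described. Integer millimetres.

translate([0, 0, 712]) cube([1220, 981, 32]);
translate([100, 100, 0]) cylinder(h = 712, r = 44);
translate([1120, 100, 0]) cylinder(h = 712, r = 44);
translate([100, 881, 0]) cylinder(h = 712, r = 44);
translate([1120, 881, 0]) cylinder(h = 712, r = 44);
translate([86, 402, 744]) {
  cube([81, 177, 2181]);
  translate([967, 0, 0]) cube([81, 177, 2181]);
  translate([0, 0, 2181]) cube([1048, 177, 44]);
}
translate([1510, 0, 0]) {
  cube([49, 40, 1821]);
  translate([463, 0, 0]) cube([49, 40, 1821]);
  translate([49, 0, 199]) cube([414, 40, 31]);
  translate([49, 0, 492]) cube([414, 40, 31]);
  translate([49, 0, 785]) cube([414, 40, 31]);
  translate([49, 0, 1078]) cube([414, 40, 31]);
  translate([49, 0, 1371]) cube([414, 40, 31]);
  translate([49, 0, 1664]) cube([414, 40, 31]);
}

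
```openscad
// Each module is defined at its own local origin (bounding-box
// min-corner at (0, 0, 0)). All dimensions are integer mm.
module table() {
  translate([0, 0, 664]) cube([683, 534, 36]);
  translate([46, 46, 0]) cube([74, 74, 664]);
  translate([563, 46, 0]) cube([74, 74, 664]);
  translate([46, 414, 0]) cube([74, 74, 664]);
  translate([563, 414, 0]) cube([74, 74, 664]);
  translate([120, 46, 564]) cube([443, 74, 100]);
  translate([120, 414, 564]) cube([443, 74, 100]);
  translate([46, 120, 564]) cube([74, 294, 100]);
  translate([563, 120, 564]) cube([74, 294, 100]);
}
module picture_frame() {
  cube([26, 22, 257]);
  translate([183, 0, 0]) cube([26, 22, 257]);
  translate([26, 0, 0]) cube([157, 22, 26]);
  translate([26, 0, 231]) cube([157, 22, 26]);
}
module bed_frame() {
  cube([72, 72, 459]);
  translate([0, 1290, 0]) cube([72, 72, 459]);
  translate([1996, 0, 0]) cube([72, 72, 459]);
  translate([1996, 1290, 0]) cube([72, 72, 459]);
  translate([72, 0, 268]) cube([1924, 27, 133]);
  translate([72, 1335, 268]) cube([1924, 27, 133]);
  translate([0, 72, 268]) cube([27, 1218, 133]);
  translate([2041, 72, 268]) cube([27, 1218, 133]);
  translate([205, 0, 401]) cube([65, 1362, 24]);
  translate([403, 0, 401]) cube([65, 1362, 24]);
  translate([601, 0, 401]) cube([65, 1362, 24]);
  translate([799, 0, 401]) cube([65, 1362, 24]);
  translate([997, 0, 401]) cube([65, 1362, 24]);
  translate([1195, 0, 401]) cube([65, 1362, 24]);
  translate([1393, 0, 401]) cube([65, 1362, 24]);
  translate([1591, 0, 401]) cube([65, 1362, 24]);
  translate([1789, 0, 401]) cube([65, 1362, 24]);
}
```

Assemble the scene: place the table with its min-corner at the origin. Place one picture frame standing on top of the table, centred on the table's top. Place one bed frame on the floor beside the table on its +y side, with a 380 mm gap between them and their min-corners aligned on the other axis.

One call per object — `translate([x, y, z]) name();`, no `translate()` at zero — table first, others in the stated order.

table();
translate([237, 256, 700]) picture_frame();
translate([0, 914, 0]) bed_frame();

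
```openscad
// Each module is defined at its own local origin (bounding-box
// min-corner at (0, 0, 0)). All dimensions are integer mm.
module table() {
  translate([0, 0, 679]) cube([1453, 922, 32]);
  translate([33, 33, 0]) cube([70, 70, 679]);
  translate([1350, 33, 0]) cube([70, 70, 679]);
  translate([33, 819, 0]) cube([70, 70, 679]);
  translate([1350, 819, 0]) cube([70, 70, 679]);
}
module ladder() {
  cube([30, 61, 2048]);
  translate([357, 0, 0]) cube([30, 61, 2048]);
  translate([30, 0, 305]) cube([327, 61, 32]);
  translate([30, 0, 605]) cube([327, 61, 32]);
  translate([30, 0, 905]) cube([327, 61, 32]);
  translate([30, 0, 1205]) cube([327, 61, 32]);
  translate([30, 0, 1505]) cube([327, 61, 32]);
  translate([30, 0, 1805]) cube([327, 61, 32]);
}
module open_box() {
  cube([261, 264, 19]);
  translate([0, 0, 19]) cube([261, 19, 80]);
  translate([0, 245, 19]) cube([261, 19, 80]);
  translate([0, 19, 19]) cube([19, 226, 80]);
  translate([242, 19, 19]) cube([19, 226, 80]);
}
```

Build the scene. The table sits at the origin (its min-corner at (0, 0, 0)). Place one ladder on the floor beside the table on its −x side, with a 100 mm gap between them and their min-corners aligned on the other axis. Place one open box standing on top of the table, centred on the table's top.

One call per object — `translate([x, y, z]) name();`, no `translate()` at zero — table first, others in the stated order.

table();
translate([-487, 0, 0]) ladder();
translate([596, 329, 711]) open_box();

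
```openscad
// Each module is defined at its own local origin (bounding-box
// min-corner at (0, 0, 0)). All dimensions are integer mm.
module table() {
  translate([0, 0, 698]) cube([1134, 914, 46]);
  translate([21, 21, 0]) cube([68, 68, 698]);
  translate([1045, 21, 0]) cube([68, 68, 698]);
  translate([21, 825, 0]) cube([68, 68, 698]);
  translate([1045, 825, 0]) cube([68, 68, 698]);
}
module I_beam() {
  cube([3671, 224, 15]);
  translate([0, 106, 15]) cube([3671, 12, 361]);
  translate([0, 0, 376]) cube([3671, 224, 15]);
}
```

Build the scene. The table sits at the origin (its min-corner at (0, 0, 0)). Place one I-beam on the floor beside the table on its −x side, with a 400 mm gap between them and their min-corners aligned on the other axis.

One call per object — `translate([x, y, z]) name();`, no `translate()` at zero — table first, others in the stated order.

table();
translate([-4071, 0, 0]) I_beam();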